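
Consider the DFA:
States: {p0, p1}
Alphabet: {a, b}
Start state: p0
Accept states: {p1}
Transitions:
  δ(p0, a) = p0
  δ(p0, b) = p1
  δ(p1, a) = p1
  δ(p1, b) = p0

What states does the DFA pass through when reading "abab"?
read 'a': p0 → p0
  read 'b': p0 → p1
  read 'a': p1 → p1
  read 'b': p1 → p0
p0 -> p0 -> p1 -> p1 -> p0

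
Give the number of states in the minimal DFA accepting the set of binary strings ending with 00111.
By Myhill–Nerode, count the distinguishable equivalence classes: 6 classes — one per longest suffix of the input that is a prefix of '00111' (lengths 0 through 5); only the length-5 class is accepting.
6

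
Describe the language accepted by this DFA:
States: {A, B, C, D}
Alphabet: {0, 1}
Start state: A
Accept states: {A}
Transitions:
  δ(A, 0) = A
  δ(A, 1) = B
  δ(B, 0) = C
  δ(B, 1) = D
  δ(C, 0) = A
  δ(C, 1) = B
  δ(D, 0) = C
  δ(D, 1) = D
Testing a few strings:
  '0101' → reject
  '1110' → reject
  '0001' → reject
  '111' → reject
State roles: A=value ≡ 0 (mod 4); B=value ≡ 1 (mod 4); C=value ≡ 2 (mod 4); D=value ≡ 3 (mod 4)
All binary strings representing a multiple of 4 (read in base 2; leading zeros allowed and ε counts as 0)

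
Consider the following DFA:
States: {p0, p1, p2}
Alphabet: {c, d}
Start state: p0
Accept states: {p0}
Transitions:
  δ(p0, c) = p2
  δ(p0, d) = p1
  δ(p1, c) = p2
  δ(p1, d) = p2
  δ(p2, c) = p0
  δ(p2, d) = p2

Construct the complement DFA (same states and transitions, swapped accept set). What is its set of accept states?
Complement accept states = All states \ Original accept states
= {p0, p1, p2} \ {p0}
{p1, p2}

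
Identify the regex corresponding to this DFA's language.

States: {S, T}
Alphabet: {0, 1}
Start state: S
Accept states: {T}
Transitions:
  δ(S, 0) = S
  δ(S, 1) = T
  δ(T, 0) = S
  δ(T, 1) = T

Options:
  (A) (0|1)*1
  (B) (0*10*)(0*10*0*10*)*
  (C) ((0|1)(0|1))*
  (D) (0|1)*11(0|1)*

Check each option against the DFA on short strings; one disagreement eliminates an option:
  (A) (0|1)*1: agrees with the DFA on every string of length ≤ 6
  (B) (0*10*)(0*10*0*10*)*: on '10' the DFA goes S → T → S and rejects (S ∉ Accept), but the regex matches it → eliminate
  (C) ((0|1)(0|1))*: on ε the DFA stays in S and rejects (S ∉ Accept), but the regex matches it → eliminate
  (D) (0|1)*11(0|1)*: on '1' the DFA goes S → T and accepts (T ∈ Accept), but the regex does not match it → eliminate
Only (A) is consistent with the DFA.
(A) (0|1)*1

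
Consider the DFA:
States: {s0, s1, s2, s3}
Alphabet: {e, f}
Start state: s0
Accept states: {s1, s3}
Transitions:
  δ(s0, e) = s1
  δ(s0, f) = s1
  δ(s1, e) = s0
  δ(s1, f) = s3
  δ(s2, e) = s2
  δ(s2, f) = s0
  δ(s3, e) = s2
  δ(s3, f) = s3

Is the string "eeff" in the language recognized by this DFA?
Processing string "eeff":
  s0 --e--> s1
  s1 --e--> s0
  s0 --f--> s1
  s1 --f--> s3
Final state: s3
Accept states: {s1, s3}
Yes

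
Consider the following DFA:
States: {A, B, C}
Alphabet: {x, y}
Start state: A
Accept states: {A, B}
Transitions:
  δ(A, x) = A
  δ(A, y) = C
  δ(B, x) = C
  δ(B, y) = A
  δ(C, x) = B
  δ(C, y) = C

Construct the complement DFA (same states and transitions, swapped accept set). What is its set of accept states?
Complement accept states = All states \ Original accept states
= {A, B, C} \ {A, B}
{C}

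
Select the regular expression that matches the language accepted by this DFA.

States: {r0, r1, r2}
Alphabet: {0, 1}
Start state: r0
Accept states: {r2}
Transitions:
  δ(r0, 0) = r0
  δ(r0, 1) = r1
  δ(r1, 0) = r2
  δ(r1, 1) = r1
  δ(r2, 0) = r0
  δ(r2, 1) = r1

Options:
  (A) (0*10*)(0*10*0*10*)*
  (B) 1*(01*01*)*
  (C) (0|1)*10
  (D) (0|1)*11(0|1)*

Check each option against the DFA on short strings; one disagreement eliminates an option:
  (A) (0*10*)(0*10*0*10*)*: on '1' the DFA goes r0 → r1 and rejects (r1 ∉ Accept), but the regex matches it → eliminate
  (B) 1*(01*01*)*: on ε the DFA stays in r0 and rejects (r0 ∉ Accept), but the regex matches it → eliminate
  (C) (0|1)*10: agrees with the DFA on every string of length ≤ 6
  (D) (0|1)*11(0|1)*: on '10' the DFA goes r0 → r1 → r2 and accepts (r2 ∈ Accept), but the regex does not match it → eliminate
Only (C) is consistent with the DFA.
(C) (0|1)*10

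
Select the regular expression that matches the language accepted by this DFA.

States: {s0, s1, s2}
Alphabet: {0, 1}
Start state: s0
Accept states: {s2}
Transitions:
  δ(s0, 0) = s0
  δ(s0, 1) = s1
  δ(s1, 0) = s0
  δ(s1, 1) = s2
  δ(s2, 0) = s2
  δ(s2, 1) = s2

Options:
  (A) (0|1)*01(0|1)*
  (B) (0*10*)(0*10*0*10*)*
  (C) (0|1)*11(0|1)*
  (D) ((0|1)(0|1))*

Check each option against the DFA on short strings; one disagreement eliminates an option:
  (A) (0|1)*01(0|1)*: on '01' the DFA goes s0 → s0 → s1 and rejects (s1 ∉ Accept), but the regex matches it → eliminate
  (B) (0*10*)(0*10*0*10*)*: on '1' the DFA goes s0 → s1 and rejects (s1 ∉ Accept), but the regex matches it → eliminate
  (C) (0|1)*11(0|1)*: agrees with the DFA on every string of length ≤ 6
  (D) ((0|1)(0|1))*: on ε the DFA stays in s0 and rejects (s0 ∉ Accept), but the regex matches it → eliminate
Only (C) is consistent with the DFA.
(C) (0|1)*11(0|1)*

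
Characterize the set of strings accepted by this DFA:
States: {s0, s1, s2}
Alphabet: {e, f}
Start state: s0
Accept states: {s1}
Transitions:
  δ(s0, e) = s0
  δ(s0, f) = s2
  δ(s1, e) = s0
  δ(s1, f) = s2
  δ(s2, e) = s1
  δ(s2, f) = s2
Testing a few strings:
  'efef' → reject
  'ef' → reject
  'ee' → reject
  'ff' → reject
State roles: s0=no suffix match; s1=suffix is fe; s2=one trailing f
All strings over {e,f} ending with fe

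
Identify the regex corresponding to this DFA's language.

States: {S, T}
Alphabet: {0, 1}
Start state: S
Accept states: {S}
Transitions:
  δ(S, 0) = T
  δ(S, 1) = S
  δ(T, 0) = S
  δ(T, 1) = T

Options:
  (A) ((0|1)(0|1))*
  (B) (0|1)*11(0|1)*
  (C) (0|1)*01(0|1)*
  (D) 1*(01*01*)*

Check each option against the DFA on short strings; one disagreement eliminates an option:
  (A) ((0|1)(0|1))*: on '1' the DFA goes S → S and accepts (S ∈ Accept), but the regex does not match it → eliminate
  (B) (0|1)*11(0|1)*: on ε the DFA stays in S and accepts (S ∈ Accept), but the regex does not match it → eliminate
  (C) (0|1)*01(0|1)*: on ε the DFA stays in S and accepts (S ∈ Accept), but the regex does not match it → eliminate
  (D) 1*(01*01*)*: agrees with the DFA on every string of length ≤ 6
Only (D) is consistent with the DFA.
(D) 1*(01*01*)*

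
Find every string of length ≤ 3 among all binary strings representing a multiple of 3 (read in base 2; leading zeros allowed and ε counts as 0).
ε, 0, 00, 11, 000, 011, 110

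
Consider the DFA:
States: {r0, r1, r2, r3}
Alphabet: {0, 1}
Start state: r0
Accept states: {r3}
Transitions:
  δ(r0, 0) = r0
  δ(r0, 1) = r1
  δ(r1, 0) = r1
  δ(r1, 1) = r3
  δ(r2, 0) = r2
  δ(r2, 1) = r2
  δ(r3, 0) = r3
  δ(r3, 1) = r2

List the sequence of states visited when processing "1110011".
read '1': r0 → r1
  read '1': r1 → r3
  read '1': r3 → r2
  read '0': r2 → r2
  read '0': r2 → r2
  read '1': r2 → r2
  read '1': r2 → r2
r0 -> r1 -> r3 -> r2 -> r2 -> r2 -> r2 -> r2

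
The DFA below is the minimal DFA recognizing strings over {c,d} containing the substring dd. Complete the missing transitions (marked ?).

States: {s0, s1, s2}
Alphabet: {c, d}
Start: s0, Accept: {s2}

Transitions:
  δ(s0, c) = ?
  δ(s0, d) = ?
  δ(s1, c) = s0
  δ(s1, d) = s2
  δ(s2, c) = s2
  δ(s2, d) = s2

From the language and accept set, identify what each state tracks — s0: no progress toward dd; s1: one trailing d; s2: substring dd seen.
Each missing δ(q, a) is the state matching the new tracked value after reading a.
δ(s0, c) = s0; δ(s0, d) = s1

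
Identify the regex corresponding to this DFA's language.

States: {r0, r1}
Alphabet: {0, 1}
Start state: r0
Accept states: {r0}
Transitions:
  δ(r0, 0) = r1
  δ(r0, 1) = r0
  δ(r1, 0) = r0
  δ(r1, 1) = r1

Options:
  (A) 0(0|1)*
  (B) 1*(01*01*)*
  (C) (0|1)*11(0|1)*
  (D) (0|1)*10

Check each option against the DFA on short strings; one disagreement eliminates an option:
  (A) 0(0|1)*: on ε the DFA stays in r0 and accepts (r0 ∈ Accept), but the regex does not match it → eliminate
  (B) 1*(01*01*)*: agrees with the DFA on every string of length ≤ 6
  (C) (0|1)*11(0|1)*: on ε the DFA stays in r0 and accepts (r0 ∈ Accept), but the regex does not match it → eliminate
  (D) (0|1)*10: on ε the DFA stays in r0 and accepts (r0 ∈ Accept), but the regex does not match it → eliminate
Only (B) is consistent with the DFA.
(B) 1*(01*01*)*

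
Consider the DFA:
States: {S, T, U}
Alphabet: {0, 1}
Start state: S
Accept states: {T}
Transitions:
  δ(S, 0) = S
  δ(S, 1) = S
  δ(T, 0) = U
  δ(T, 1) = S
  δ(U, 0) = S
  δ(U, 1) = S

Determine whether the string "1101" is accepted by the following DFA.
Processing string "1101":
  S --1--> S
  S --1--> S
  S --0--> S
  S --1--> S
Final state: S
Accept states: {T}
No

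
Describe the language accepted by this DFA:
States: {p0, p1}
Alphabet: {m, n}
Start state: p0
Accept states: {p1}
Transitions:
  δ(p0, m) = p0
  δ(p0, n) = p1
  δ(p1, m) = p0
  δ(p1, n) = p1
Testing a few strings:
  'm' → reject
  'mm' → reject
  'mnm' → reject
  'mnn' → accept
State roles: p0=last symbol not n; p1=last symbol is n
All strings over {m,n} ending with n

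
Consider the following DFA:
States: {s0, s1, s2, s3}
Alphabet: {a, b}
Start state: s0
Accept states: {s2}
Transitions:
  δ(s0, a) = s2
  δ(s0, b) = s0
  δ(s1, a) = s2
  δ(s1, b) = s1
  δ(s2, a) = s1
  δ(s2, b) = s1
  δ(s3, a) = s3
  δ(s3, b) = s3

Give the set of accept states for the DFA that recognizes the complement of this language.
Complement accept states = All states \ Original accept states
= {s0, s1, s2, s3} \ {s2}
{s0, s1, s3}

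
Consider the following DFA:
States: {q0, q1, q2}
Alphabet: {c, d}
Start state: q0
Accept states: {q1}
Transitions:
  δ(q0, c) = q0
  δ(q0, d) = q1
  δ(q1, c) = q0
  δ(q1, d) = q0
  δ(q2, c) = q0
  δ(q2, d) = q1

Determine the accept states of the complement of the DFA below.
Complement accept states = All states \ Original accept states
= {q0, q1, q2} \ {q1}
{q0, q2}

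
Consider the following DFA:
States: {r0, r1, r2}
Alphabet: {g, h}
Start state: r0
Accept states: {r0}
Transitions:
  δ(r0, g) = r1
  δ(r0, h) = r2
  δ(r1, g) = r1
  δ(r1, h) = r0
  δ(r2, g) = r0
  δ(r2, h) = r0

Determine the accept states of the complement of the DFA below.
Complement accept states = All states \ Original accept states
= {r0, r1, r2} \ {r0}
{r1, r2}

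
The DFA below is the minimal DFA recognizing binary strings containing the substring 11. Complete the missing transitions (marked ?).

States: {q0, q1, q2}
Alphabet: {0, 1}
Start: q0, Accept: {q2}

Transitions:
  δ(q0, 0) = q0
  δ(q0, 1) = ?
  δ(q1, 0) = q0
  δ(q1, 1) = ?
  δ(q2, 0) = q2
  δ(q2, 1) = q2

From the language and accept set, identify what each state tracks — q0: no progress toward 11; q1: one trailing 1; q2: substring 11 seen.
Each missing δ(q, a) is the state matching the new tracked value after reading a.
δ(q0, 1) = q1; δ(q1, 1) = q2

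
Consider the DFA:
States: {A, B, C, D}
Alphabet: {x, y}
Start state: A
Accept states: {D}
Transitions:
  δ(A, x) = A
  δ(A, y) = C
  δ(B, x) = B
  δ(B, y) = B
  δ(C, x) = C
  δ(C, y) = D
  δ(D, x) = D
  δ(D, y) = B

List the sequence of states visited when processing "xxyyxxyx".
read 'x': A → A
  read 'x': A → A
  read 'y': A → C
  read 'y': C → D
  read 'x': D → D
  read 'x': D → D
  read 'y': D → B
  read 'x': B → B
A -> A -> A -> C -> D -> D -> D -> B -> B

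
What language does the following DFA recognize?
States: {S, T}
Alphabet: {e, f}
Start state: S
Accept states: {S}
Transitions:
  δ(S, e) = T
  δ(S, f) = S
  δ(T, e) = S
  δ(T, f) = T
Testing a few strings:
  'fe' → reject
  'fef' → reject
  'ff' → accept
  'f' → accept
State roles: S=even number of e's so far; T=odd number of e's so far
All strings over {e,f} with an even number of e's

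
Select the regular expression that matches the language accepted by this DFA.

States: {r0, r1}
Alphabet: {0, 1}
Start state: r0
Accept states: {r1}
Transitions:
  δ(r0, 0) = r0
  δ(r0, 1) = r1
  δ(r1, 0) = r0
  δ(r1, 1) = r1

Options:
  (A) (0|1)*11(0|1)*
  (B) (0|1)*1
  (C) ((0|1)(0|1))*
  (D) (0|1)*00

Check each option against the DFA on short strings; one disagreement eliminates an option:
  (A) (0|1)*11(0|1)*: on '1' the DFA goes r0 → r1 and accepts (r1 ∈ Accept), but the regex does not match it → eliminate
  (B) (0|1)*1: agrees with the DFA on every string of length ≤ 6
  (C) ((0|1)(0|1))*: on ε the DFA stays in r0 and rejects (r0 ∉ Accept), but the regex matches it → eliminate
  (D) (0|1)*00: on '1' the DFA goes r0 → r1 and accepts (r1 ∈ Accept), but the regex does not match it → eliminate
Only (B) is consistent with the DFA.
(B) (0|1)*1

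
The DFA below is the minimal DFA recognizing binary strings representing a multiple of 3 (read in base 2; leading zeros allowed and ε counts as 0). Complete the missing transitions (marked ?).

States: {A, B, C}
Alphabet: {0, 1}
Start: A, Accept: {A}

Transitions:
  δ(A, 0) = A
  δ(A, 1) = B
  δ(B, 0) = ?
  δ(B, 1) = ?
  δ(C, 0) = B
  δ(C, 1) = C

From the language and accept set, identify what each state tracks — A: value ≡ 0 (mod 3); B: value ≡ 1 (mod 3); C: value ≡ 2 (mod 3).
Each missing δ(q, a) is the state matching the new tracked value after reading a.
δ(B, 0) = C; δ(B, 1) = A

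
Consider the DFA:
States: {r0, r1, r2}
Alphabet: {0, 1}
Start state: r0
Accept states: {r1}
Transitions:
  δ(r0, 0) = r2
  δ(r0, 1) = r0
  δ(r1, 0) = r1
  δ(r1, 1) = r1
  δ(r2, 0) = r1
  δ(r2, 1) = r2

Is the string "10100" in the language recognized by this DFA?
Processing string "10100":
  r0 --1--> r0
  r0 --0--> r2
  r2 --1--> r2
  r2 --0--> r1
  r1 --0--> r1
Final state: r1
Accept states: {r1}
Yes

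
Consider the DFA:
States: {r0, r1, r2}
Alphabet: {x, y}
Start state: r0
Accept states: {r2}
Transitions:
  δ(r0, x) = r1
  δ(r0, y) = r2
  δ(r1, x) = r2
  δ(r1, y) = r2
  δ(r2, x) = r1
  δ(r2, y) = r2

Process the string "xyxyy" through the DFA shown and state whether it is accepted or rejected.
Processing string "xyxyy":
  r0 --x--> r1
  r1 --y--> r2
  r2 --x--> r1
  r1 --y--> r2
  r2 --y--> r2
Final state: r2
Accept states: {r2}
Yes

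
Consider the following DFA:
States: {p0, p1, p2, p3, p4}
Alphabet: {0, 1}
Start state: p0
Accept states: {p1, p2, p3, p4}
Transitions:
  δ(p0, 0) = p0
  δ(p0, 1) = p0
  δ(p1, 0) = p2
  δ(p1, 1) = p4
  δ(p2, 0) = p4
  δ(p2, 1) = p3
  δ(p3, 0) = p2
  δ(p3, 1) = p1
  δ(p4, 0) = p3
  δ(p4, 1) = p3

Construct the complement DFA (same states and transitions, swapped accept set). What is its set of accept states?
Complement accept states = All states \ Original accept states
= {p0, p1, p2, p3, p4} \ {p1, p2, p3, p4}
{p0}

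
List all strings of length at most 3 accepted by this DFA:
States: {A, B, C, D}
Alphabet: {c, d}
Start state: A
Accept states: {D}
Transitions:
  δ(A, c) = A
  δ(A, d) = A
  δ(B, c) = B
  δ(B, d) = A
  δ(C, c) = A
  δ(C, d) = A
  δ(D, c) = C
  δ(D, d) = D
None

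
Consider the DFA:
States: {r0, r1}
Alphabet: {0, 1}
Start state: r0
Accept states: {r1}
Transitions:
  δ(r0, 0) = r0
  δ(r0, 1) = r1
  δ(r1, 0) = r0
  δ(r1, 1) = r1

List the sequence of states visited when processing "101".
read '1': r0 → r1
  read '0': r1 → r0
  read '1': r0 → r1
r0 -> r1 -> r0 -> r1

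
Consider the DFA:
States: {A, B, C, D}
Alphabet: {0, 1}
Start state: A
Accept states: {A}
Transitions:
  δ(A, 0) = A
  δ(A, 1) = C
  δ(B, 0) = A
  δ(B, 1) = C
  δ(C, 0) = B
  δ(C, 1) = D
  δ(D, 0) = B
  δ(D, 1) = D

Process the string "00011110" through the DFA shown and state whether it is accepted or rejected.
Processing string "00011110":
  A --0--> A
  A --0--> A
  A --0--> A
  A --1--> C
  C --1--> D
  D --1--> D
  D --1--> D
  D --0--> B
Final state: B
Accept states: {A}
No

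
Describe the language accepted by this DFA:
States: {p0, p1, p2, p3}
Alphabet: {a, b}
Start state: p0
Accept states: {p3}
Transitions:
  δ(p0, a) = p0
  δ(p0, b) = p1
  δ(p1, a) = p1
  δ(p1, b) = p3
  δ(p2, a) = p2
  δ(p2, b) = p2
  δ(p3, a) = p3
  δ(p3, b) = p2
Testing a few strings:
  'baa' → reject
  'b' → reject
  'bbab' → reject
  'bba' → accept
State roles: p0=zero b's; p1=one b; p2=≥ three b's (dead); p3=two b's
All strings over {a,b} containing exactly two b's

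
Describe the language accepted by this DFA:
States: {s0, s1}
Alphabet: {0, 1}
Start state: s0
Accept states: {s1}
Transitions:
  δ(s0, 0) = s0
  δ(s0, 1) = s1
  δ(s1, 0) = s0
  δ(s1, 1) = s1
Testing a few strings:
  '0' → reject
  '11' → accept
  '111' → accept
  '01' → accept
State roles: s0=last symbol not 1; s1=last symbol is 1
All binary strings ending with 1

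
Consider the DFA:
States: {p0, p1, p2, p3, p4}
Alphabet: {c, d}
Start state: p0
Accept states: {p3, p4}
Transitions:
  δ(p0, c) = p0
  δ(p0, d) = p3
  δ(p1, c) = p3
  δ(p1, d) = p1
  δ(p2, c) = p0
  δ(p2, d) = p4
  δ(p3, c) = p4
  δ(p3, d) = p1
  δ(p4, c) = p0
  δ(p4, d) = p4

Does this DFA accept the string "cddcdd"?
Processing string "cddcdd":
  p0 --c--> p0
  p0 --d--> p3
  p3 --d--> p1
  p1 --c--> p3
  p3 --d--> p1
  p1 --d--> p1
Final state: p1
Accept states: {p3, p4}
No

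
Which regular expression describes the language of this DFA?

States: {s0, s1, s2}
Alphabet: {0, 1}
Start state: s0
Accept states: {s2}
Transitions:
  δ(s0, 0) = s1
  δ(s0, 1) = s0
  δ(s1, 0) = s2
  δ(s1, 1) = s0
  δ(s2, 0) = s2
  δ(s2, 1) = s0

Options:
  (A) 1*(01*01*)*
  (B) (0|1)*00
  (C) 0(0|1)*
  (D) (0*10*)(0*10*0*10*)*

Check each option against the DFA on short strings; one disagreement eliminates an option:
  (A) 1*(01*01*)*: on ε the DFA stays in s0 and rejects (s0 ∉ Accept), but the regex matches it → eliminate
  (B) (0|1)*00: agrees with the DFA on every string of length ≤ 6
  (C) 0(0|1)*: on '0' the DFA goes s0 → s1 and rejects (s1 ∉ Accept), but the regex matches it → eliminate
  (D) (0*10*)(0*10*0*10*)*: on '1' the DFA goes s0 → s0 and rejects (s0 ∉ Accept), but the regex matches it → eliminate
Only (B) is consistent with the DFA.
(B) (0|1)*00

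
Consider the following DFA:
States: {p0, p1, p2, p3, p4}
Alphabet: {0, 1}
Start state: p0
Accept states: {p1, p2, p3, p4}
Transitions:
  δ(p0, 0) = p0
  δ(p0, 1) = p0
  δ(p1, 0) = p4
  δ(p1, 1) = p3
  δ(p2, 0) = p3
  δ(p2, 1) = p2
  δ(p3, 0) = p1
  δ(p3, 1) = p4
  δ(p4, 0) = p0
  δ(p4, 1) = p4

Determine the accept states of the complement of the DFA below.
Complement accept states = All states \ Original accept states
= {p0, p1, p2, p3, p4} \ {p1, p2, p3, p4}
{p0}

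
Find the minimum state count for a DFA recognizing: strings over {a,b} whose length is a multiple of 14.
By Myhill–Nerode, count the distinguishable equivalence classes: 14 classes — one per residue of the length mod 14; class i is distinguished from class j by any string of length (14 − i) mod 14.
14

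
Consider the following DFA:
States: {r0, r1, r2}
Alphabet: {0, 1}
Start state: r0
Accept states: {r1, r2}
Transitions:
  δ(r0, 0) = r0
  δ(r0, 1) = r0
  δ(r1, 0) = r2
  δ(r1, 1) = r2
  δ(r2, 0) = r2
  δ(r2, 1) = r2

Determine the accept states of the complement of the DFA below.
Complement accept states = All states \ Original accept states
= {r0, r1, r2} \ {r1, r2}
{r0}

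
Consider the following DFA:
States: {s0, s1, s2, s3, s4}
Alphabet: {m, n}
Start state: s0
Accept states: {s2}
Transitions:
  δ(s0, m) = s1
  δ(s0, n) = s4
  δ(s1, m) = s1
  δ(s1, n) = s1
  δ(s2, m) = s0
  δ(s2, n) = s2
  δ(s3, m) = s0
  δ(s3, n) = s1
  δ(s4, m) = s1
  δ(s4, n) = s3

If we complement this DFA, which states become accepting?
Complement accept states = All states \ Original accept states
= {s0, s1, s2, s3, s4} \ {s2}
{s0, s1, s3, s4}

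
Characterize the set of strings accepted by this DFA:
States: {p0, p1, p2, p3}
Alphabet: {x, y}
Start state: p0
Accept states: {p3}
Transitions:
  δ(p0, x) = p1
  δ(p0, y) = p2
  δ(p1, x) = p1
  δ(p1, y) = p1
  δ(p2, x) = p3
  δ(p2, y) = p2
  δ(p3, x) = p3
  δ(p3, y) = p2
Testing a few strings:
  'yyy' → reject
  'yx' → accept
  'yxyx' → accept
  'xxx' → reject
State roles: p0=no input read; p1=started with x (dead); p2=started with y, last symbol y; p3=started with y, last symbol x
All strings over {x,y} that start with y and end with x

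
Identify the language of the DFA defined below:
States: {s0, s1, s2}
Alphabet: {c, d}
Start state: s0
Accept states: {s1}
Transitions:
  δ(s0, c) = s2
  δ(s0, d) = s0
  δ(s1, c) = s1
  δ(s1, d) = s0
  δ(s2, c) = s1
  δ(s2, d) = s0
Testing a few strings:
  'cccd' → reject
  'c' → reject
  'ccd' → reject
  'dddc' → reject
State roles: s0=last symbol not c; s1=two trailing c's; s2=one trailing c
All strings over {c,d} ending with cc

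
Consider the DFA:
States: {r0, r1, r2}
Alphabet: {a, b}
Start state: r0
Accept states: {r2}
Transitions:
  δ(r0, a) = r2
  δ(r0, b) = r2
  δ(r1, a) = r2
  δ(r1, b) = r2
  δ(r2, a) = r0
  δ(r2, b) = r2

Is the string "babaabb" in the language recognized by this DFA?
Processing string "babaabb":
  r0 --b--> r2
  r2 --a--> r0
  r0 --b--> r2
  r2 --a--> r0
  r0 --a--> r2
  r2 --b--> r2
  r2 --b--> r2
Final state: r2
Accept states: {r2}
Yes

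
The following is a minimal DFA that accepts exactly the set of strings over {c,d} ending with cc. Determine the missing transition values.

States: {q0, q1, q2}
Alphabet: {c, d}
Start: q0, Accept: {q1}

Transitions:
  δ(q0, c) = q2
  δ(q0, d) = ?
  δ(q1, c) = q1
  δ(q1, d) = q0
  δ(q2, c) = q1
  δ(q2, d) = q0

From the language and accept set, identify what each state tracks — q0: last symbol not c; q1: two trailing c's; q2: one trailing c.
Each missing δ(q, a) is the state matching the new tracked value after reading a.
δ(q0, d) = q0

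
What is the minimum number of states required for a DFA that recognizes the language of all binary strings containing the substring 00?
By Myhill–Nerode, count the distinguishable equivalence classes: 3 classes — one per longest suffix of the input that is a prefix of '00' (lengths 0 through 1), plus an absorbing 'already seen 00' class.
3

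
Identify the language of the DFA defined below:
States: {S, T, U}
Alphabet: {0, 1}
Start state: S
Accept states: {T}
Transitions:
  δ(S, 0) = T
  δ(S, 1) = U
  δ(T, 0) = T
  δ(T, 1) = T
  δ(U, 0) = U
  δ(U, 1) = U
Testing a few strings:
  '1' → reject
  '001' → accept
  '110' → reject
  '0' → accept
State roles: S=no input read; T=started with 0; U=started with 1 (dead)
All binary strings starting with 0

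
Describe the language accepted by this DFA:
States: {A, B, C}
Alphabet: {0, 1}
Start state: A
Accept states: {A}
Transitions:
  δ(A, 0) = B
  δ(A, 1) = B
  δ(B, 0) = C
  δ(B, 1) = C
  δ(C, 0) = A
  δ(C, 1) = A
Testing a few strings:
  '10' → reject
  '00' → reject
  '0' → reject
  '110' → accept
State roles: A=length ≡ 0 (mod 3); B=length ≡ 1 (mod 3); C=length ≡ 2 (mod 3)
All binary strings whose length is a multiple of 3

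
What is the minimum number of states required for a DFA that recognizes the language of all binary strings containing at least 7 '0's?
By Myhill–Nerode, count the distinguishable equivalence classes: 8 classes — having seen 0, 1, …, 6, or ≥7 copies of '0'; any two classes i < j (j ≤ 7) are distinguished by the string 0^(7−j), which takes class j to 7 copies (accepted) but leaves class i below 7 (rejected).
8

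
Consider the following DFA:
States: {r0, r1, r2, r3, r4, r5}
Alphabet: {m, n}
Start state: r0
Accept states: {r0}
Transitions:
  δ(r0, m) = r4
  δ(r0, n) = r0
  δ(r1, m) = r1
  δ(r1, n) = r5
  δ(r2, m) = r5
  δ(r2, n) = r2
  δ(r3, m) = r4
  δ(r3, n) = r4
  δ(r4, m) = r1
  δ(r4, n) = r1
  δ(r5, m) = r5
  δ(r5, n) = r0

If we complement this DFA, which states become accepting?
Complement accept states = All states \ Original accept states
= {r0, r1, r2, r3, r4, r5} \ {r0}
{r1, r2, r3, r4, r5}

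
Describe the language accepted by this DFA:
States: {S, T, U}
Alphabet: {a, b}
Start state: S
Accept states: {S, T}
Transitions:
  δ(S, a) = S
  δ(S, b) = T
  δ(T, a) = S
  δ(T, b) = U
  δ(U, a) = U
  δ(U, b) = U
Testing a few strings:
  'aaab' → accept
  'baa' → accept
  'abb' → reject
  'a' → accept
State roles: S=last symbol not b (ok); T=last symbol b (ok); U=saw bb (dead)
All strings over {a,b} with no two consecutive b's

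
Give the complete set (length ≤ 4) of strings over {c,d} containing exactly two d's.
dd, cdd, dcd, ddc, ccdd, cdcd, cddc, dccd, dcdc, ddcc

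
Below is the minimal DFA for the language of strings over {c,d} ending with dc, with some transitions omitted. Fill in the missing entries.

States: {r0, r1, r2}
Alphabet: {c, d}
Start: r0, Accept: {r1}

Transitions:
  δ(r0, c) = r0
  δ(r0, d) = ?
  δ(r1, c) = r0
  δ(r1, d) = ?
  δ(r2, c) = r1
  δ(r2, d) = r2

From the language and accept set, identify what each state tracks — r0: no suffix match; r1: suffix is dc; r2: one trailing d.
Each missing δ(q, a) is the state matching the new tracked value after reading a.
δ(r0, d) = r2; δ(r1, d) = r2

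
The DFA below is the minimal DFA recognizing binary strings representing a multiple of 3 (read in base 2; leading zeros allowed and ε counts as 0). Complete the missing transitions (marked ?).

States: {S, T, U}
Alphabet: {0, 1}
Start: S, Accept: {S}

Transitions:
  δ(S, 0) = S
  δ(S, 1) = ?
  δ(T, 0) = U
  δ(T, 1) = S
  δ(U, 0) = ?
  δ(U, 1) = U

From the language and accept set, identify what each state tracks — S: value ≡ 0 (mod 3); T: value ≡ 1 (mod 3); U: value ≡ 2 (mod 3).
Each missing δ(q, a) is the state matching the new tracked value after reading a.
δ(S, 1) = T; δ(U, 0) = T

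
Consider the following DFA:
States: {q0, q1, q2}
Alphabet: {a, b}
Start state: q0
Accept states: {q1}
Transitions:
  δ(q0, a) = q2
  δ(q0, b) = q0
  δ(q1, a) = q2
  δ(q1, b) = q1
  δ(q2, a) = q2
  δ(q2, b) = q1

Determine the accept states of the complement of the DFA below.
Complement accept states = All states \ Original accept states
= {q0, q1, q2} \ {q1}
{q0, q2}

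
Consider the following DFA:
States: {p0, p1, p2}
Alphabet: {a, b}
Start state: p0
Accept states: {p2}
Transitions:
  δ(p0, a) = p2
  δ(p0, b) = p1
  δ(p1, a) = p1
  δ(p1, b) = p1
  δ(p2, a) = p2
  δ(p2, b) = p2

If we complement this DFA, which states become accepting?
Complement accept states = All states \ Original accept states
= {p0, p1, p2} \ {p2}
{p0, p1}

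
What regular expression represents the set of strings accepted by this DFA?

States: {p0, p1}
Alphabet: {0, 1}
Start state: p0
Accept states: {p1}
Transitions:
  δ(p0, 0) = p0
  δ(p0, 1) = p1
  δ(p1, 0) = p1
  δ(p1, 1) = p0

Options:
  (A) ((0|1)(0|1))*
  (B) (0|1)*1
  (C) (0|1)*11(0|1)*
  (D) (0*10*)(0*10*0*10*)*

Check each option against the DFA on short strings; one disagreement eliminates an option:
  (A) ((0|1)(0|1))*: on ε the DFA stays in p0 and rejects (p0 ∉ Accept), but the regex matches it → eliminate
  (B) (0|1)*1: on '10' the DFA goes p0 → p1 → p1 and accepts (p1 ∈ Accept), but the regex does not match it → eliminate
  (C) (0|1)*11(0|1)*: on '1' the DFA goes p0 → p1 and accepts (p1 ∈ Accept), but the regex does not match it → eliminate
  (D) (0*10*)(0*10*0*10*)*: agrees with the DFA on every string of length ≤ 6
Only (D) is consistent with the DFA.
(D) (0*10*)(0*10*0*10*)*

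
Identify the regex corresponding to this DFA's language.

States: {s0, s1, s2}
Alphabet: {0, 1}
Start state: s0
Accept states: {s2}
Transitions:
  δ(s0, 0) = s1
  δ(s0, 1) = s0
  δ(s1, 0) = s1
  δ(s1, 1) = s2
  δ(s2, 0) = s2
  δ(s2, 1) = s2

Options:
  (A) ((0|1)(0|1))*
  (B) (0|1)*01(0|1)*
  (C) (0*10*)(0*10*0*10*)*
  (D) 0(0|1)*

Check each option against the DFA on short strings; one disagreement eliminates an option:
  (A) ((0|1)(0|1))*: on ε the DFA stays in s0 and rejects (s0 ∉ Accept), but the regex matches it → eliminate
  (B) (0|1)*01(0|1)*: agrees with the DFA on every string of length ≤ 6
  (C) (0*10*)(0*10*0*10*)*: on '1' the DFA goes s0 → s0 and rejects (s0 ∉ Accept), but the regex matches it → eliminate
  (D) 0(0|1)*: on '0' the DFA goes s0 → s1 and rejects (s1 ∉ Accept), but the regex matches it → eliminate
Only (B) is consistent with the DFA.
(B) (0|1)*01(0|1)*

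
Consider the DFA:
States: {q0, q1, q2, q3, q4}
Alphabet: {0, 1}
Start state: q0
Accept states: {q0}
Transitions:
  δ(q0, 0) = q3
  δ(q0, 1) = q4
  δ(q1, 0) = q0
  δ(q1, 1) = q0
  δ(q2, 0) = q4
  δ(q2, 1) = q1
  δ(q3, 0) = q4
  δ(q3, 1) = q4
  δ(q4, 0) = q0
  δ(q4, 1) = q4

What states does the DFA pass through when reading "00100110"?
read '0': q0 → q3
  read '0': q3 → q4
  read '1': q4 → q4
  read '0': q4 → q0
  read '0': q0 → q3
  read '1': q3 → q4
  read '1': q4 → q4
  read '0': q4 → q0
q0 -> q3 -> q4 -> q4 -> q0 -> q3 -> q4 -> q4 -> q0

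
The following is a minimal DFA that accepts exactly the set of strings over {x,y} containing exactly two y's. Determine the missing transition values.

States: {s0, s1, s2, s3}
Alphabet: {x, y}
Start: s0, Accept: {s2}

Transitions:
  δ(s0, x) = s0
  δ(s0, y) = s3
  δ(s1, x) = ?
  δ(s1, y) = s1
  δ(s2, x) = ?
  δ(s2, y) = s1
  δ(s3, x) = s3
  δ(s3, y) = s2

From the language and accept set, identify what each state tracks — s0: zero y's; s1: ≥ three y's (dead); s2: two y's; s3: one y.
Each missing δ(q, a) is the state matching the new tracked value after reading a.
δ(s1, x) = s1; δ(s2, x) = s2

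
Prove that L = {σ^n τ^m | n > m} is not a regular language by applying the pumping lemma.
Assume L is regular with pumping length p. Idea: pumping down the σ-block drops the σ-count to at most the τ-count.
Choose s = σ^(p+1) τ^p ∈ L (|s| = 2p+1 ≥ p). By the pumping lemma, s = xyz with |xy| ≤ p, |y| > 0, so y = σ^k with k ≥ 1. Take i = 0: xz = σ^(p+1−k) τ^p. Since k ≥ 1, p+1−k ≤ p, so the number of σ's is no longer strictly greater than the number of τ's, hence xz ∉ L.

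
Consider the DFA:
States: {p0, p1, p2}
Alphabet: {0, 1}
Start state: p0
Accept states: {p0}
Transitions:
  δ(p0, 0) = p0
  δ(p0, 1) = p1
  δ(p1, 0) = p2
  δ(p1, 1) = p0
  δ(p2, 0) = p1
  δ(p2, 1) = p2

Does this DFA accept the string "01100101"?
Processing string "01100101":
  p0 --0--> p0
  p0 --1--> p1
  p1 --1--> p0
  p0 --0--> p0
  p0 --0--> p0
  p0 --1--> p1
  p1 --0--> p2
  p2 --1--> p2
Final state: p2
Accept states: {p0}
No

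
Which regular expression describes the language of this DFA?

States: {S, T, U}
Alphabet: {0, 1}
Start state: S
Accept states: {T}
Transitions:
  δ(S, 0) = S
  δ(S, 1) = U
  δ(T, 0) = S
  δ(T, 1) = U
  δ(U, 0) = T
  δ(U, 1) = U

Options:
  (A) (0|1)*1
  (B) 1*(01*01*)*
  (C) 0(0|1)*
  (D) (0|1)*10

Check each option against the DFA on short strings; one disagreement eliminates an option:
  (A) (0|1)*1: on '1' the DFA goes S → U and rejects (U ∉ Accept), but the regex matches it → eliminate
  (B) 1*(01*01*)*: on ε the DFA stays in S and rejects (S ∉ Accept), but the regex matches it → eliminate
  (C) 0(0|1)*: on '0' the DFA goes S → S and rejects (S ∉ Accept), but the regex matches it → eliminate
  (D) (0|1)*10: agrees with the DFA on every string of length ≤ 6
Only (D) is consistent with the DFA.
(D) (0|1)*10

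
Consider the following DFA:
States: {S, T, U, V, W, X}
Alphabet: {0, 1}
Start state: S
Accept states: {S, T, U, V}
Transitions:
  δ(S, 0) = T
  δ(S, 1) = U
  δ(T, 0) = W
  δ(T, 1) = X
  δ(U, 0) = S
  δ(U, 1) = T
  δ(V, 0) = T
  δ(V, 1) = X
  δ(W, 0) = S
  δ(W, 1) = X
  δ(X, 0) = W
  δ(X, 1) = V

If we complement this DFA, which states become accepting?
Complement accept states = All states \ Original accept states
= {S, T, U, V, W, X} \ {S, T, U, V}
{W, X}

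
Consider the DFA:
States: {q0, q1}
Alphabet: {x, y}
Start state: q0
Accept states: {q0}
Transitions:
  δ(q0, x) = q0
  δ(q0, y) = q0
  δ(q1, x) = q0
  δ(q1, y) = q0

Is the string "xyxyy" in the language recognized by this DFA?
Processing string "xyxyy":
  q0 --x--> q0
  q0 --y--> q0
  q0 --x--> q0
  q0 --y--> q0
  q0 --y--> q0
Final state: q0
Accept states: {q0}
Yes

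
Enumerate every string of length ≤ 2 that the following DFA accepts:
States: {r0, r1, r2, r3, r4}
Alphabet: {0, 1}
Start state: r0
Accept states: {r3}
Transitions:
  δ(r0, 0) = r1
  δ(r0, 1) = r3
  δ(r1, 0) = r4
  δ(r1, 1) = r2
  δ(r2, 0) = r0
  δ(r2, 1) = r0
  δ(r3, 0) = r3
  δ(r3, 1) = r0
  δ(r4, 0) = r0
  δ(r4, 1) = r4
1, 10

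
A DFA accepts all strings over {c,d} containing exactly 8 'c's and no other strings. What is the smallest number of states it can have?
By Myhill–Nerode, count the distinguishable equivalence classes: 10 classes — having seen 0, 1, …, 8, or >8 copies of 'c'; the count-8 class is the only accepting one and >8 is dead.
10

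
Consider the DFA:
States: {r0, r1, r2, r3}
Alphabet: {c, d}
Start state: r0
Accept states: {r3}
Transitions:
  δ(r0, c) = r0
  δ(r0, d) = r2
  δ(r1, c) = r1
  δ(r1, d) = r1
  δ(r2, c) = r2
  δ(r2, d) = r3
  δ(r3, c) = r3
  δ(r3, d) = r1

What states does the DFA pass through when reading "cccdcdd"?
read 'c': r0 → r0
  read 'c': r0 → r0
  read 'c': r0 → r0
  read 'd': r0 → r2
  read 'c': r2 → r2
  read 'd': r2 → r3
  read 'd': r3 → r1
r0 -> r0 -> r0 -> r0 -> r2 -> r2 -> r3 -> r1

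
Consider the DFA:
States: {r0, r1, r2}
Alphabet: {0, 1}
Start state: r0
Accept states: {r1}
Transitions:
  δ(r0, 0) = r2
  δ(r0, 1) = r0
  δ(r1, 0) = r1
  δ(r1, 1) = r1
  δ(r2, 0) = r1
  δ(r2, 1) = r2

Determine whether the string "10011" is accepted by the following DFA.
Processing string "10011":
  r0 --1--> r0
  r0 --0--> r2
  r2 --0--> r1
  r1 --1--> r1
  r1 --1--> r1
Final state: r1
Accept states: {r1}
Yes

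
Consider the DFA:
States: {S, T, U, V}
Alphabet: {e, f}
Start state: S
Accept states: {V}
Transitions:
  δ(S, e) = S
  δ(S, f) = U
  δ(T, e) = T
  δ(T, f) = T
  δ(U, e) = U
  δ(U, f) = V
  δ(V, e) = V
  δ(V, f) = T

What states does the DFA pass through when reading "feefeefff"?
read 'f': S → U
  read 'e': U → U
  read 'e': U → U
  read 'f': U → V
  read 'e': V → V
  read 'e': V → V
  read 'f': V → T
  read 'f': T → T
  read 'f': T → T
S -> U -> U -> U -> V -> V -> V -> T -> T -> T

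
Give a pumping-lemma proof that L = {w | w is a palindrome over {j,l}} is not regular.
Assume L is regular with pumping length p. Idea: pumping the leading j-block breaks the symmetry.
Choose s = j^p l j^p (a palindrome of length 2p+1 ≥ p). By the pumping lemma, s = xyz with |xy| ≤ p, |y| > 0, so y = j^k with k > 0 (xy lies entirely in the first j^p). Then xy²z = j^(p+k) l j^p, which is not a palindrome since p+k ≠ p.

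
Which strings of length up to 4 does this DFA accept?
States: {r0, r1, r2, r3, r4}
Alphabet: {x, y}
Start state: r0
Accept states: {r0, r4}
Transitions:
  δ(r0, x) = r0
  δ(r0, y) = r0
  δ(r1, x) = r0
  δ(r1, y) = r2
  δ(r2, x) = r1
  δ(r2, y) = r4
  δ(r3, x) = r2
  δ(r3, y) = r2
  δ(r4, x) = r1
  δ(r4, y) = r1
ε, x, y, xx, xy, yx, yy, xxx, xxy, xyx, xyy, yxx, yxy, yyx, yyy, xxxx, xxxy, xxyx, xxyy, xyxx, xyxy, xyyx, xyyy, yxxx, yxxy, yxyx, yxyy, yyxx, yyxy, yyyx, yyyy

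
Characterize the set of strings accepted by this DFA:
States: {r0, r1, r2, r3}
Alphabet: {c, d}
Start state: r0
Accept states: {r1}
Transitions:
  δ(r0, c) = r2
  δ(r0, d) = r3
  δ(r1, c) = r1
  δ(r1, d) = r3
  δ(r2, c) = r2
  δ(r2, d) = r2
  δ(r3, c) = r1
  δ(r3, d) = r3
Testing a few strings:
  'ccd' → reject
  'dddc' → accept
  'dc' → accept
  'ddd' → reject
State roles: r0=no input read; r1=started with d, last symbol c; r2=started with c (dead); r3=started with d, last symbol d
All strings over {c,d} that start with d and end with c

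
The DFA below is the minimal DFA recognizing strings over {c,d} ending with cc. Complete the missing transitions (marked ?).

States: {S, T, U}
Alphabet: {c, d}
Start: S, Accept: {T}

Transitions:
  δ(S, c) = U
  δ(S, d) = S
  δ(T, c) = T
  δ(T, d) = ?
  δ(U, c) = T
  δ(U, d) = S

From the language and accept set, identify what each state tracks — S: last symbol not c; T: two trailing c's; U: one trailing c.
Each missing δ(q, a) is the state matching the new tracked value after reading a.
δ(T, d) = S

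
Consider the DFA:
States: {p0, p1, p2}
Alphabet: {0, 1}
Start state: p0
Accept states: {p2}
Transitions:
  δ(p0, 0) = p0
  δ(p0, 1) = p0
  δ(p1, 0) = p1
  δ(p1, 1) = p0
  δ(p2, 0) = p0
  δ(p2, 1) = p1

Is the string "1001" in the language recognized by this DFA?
Processing string "1001":
  p0 --1--> p0
  p0 --0--> p0
  p0 --0--> p0
  p0 --1--> p0
Final state: p0
Accept states: {p2}
No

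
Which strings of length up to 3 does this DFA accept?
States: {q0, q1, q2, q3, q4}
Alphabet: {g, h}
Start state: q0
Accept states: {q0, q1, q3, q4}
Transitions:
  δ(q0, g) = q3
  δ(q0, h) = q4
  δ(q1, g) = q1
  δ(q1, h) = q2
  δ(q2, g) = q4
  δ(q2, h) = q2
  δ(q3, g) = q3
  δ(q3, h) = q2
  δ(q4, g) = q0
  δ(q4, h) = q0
ε, g, h, gg, hg, hh, ggg, ghg, hgg, hgh, hhg, hhh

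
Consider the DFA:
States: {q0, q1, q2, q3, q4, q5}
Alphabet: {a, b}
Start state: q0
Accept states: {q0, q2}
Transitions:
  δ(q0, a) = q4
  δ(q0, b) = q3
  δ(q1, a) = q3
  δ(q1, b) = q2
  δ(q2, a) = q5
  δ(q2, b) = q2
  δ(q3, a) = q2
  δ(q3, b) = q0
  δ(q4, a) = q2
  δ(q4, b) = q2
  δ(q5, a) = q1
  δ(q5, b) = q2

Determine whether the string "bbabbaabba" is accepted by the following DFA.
Processing string "bbabbaabba":
  q0 --b--> q3
  q3 --b--> q0
  q0 --a--> q4
  q4 --b--> q2
  q2 --b--> q2
  q2 --a--> q5
  q5 --a--> q1
  q1 --b--> q2
  q2 --b--> q2
  q2 --a--> q5
Final state: q5
Accept states: {q0, q2}
No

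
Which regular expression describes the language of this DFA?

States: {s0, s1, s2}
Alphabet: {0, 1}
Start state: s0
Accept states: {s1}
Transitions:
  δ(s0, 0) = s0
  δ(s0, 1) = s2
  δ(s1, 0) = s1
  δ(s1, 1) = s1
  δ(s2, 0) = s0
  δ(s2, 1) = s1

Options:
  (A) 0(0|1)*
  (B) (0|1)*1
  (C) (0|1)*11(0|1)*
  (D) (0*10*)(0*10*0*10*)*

Check each option against the DFA on short strings; one disagreement eliminates an option:
  (A) 0(0|1)*: on '0' the DFA goes s0 → s0 and rejects (s0 ∉ Accept), but the regex matches it → eliminate
  (B) (0|1)*1: on '1' the DFA goes s0 → s2 and rejects (s2 ∉ Accept), but the regex matches it → eliminate
  (C) (0|1)*11(0|1)*: agrees with the DFA on every string of length ≤ 6
  (D) (0*10*)(0*10*0*10*)*: on '1' the DFA goes s0 → s2 and rejects (s2 ∉ Accept), but the regex matches it → eliminate
Only (C) is consistent with the DFA.
(C) (0|1)*11(0|1)*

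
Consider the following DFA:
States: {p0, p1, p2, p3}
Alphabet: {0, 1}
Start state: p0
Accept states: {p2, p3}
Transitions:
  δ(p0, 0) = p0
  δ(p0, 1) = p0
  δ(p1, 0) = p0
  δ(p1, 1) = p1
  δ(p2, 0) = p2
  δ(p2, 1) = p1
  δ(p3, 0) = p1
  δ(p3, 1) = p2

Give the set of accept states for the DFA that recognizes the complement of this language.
Complement accept states = All states \ Original accept states
= {p0, p1, p2, p3} \ {p2, p3}
{p0, p1}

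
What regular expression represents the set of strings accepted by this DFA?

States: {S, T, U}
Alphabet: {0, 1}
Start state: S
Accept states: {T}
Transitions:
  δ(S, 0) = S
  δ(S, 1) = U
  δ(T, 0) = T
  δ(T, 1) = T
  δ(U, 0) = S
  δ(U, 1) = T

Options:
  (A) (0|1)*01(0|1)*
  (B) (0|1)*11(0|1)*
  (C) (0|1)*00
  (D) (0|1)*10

Check each option against the DFA on short strings; one disagreement eliminates an option:
  (A) (0|1)*01(0|1)*: on '01' the DFA goes S → S → U and rejects (U ∉ Accept), but the regex matches it → eliminate
  (B) (0|1)*11(0|1)*: agrees with the DFA on every string of length ≤ 6
  (C) (0|1)*00: on '00' the DFA goes S → S → S and rejects (S ∉ Accept), but the regex matches it → eliminate
  (D) (0|1)*10: on '10' the DFA goes S → U → S and rejects (S ∉ Accept), but the regex matches it → eliminate
Only (B) is consistent with the DFA.
(B) (0|1)*11(0|1)*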